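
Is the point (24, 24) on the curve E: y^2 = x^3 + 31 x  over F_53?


Check whether y^2 = x^3 + 31 x + 0 (mod 53) for (x, y) = (24, 24).
LHS: y^2 = 24^2 mod 53 = 46
RHS: x^3 + 31 x + 0 = 24^3 + 31*24 + 0 mod 53 = 46
LHS = RHS

Yes, on the curve


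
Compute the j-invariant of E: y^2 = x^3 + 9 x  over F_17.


Delta = -16(4 a^3 + 27 b^2) mod 17 = 9
-1728 * (4 a)^3 = -1728 * (4*9)^3 mod 17 = 14
j = 14 * 9^(-1) mod 17 = 11

j = 11 (mod 17)


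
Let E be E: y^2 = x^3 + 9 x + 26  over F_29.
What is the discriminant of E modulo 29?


4 a^3 + 27 b^2 = 4*9^3 + 27*26^2 = 2916 + 18252 = 21168
Delta = -16 * (21168) = -338688
Delta mod 29 = 3

Delta = 3 (mod 29)


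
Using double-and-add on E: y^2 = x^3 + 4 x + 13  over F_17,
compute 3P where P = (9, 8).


k = 3 = 11_2 (binary, LSB first: 11)
Double-and-add from P = (9, 8):
  bit 0 = 1: acc = O + (9, 8) = (9, 8)
  bit 1 = 1: acc = (9, 8) + (12, 2) = (0, 8)

3P = (0, 8)


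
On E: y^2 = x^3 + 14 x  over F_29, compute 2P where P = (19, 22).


Doubling: s = (3 x1^2 + a) / (2 y1)
s = (3*19^2 + 14) / (2*22) mod 29 = 19
x3 = s^2 - 2 x1 mod 29 = 19^2 - 2*19 = 4
y3 = s (x1 - x3) - y1 mod 29 = 19 * (19 - 4) - 22 = 2

2P = (4, 2)


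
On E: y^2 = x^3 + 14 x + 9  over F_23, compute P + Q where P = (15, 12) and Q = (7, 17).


P != Q, so use the chord formula.
s = (y2 - y1) / (x2 - x1) = (5) / (15) mod 23 = 8
x3 = s^2 - x1 - x2 mod 23 = 8^2 - 15 - 7 = 19
y3 = s (x1 - x3) - y1 mod 23 = 8 * (15 - 19) - 12 = 2

P + Q = (19, 2)


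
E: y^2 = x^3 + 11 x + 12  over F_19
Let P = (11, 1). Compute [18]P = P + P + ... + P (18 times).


k = 18 = 10010_2 (binary, LSB first: 01001)
Double-and-add from P = (11, 1):
  bit 0 = 0: acc unchanged = O
  bit 1 = 1: acc = O + (6, 3) = (6, 3)
  bit 2 = 0: acc unchanged = (6, 3)
  bit 3 = 0: acc unchanged = (6, 3)
  bit 4 = 1: acc = (6, 3) + (10, 18) = (4, 14)

18P = (4, 14)


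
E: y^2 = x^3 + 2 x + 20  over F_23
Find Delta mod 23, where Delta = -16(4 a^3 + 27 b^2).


4 a^3 + 27 b^2 = 4*2^3 + 27*20^2 = 32 + 10800 = 10832
Delta = -16 * (10832) = -173312
Delta mod 23 = 16

Delta = 16 (mod 23)


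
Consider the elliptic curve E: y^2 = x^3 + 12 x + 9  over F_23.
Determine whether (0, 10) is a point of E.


Check whether y^2 = x^3 + 12 x + 9 (mod 23) for (x, y) = (0, 10).
LHS: y^2 = 10^2 mod 23 = 8
RHS: x^3 + 12 x + 9 = 0^3 + 12*0 + 9 mod 23 = 9
LHS != RHS

No, not on the curve


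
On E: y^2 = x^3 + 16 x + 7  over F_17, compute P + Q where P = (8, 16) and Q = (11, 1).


P != Q, so use the chord formula.
s = (y2 - y1) / (x2 - x1) = (2) / (3) mod 17 = 12
x3 = s^2 - x1 - x2 mod 17 = 12^2 - 8 - 11 = 6
y3 = s (x1 - x3) - y1 mod 17 = 12 * (8 - 6) - 16 = 8

P + Q = (6, 8)


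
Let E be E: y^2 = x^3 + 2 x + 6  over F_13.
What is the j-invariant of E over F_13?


Delta = -16(4 a^3 + 27 b^2) mod 13 = 4
-1728 * (4 a)^3 = -1728 * (4*2)^3 mod 13 = 5
j = 5 * 4^(-1) mod 13 = 11

j = 11 (mod 13)


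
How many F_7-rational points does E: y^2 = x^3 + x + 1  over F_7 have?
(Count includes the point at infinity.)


For each x in F_7, count y with y^2 = x^3 + 1 x + 1 mod 7:
  x = 0: RHS = 1, y in [1, 6]  -> 2 point(s)
  x = 2: RHS = 4, y in [2, 5]  -> 2 point(s)
Affine points: 4. Add the point at infinity: total = 5.

#E(F_7) = 5


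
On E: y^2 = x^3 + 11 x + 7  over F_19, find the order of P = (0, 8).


Compute successive multiples of P until we hit O:
  1P = (0, 8)
  2P = (5, 4)
  3P = (4, 18)
  4P = (7, 3)
  5P = (16, 17)
  6P = (12, 9)
  7P = (14, 13)
  8P = (6, 17)
  ... (continuing to 18P)
  18P = O

ord(P) = 18


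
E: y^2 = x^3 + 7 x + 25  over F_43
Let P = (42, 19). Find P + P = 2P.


Doubling: s = (3 x1^2 + a) / (2 y1)
s = (3*42^2 + 7) / (2*19) mod 43 = 41
x3 = s^2 - 2 x1 mod 43 = 41^2 - 2*42 = 6
y3 = s (x1 - x3) - y1 mod 43 = 41 * (42 - 6) - 19 = 38

2P = (6, 38)


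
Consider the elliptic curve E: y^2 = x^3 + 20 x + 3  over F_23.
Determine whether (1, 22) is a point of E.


Check whether y^2 = x^3 + 20 x + 3 (mod 23) for (x, y) = (1, 22).
LHS: y^2 = 22^2 mod 23 = 1
RHS: x^3 + 20 x + 3 = 1^3 + 20*1 + 3 mod 23 = 1
LHS = RHS

Yes, on the curve


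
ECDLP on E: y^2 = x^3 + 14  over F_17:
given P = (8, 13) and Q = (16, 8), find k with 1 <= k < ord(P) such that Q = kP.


Enumerate multiples of P until we hit Q = (16, 8):
  1P = (8, 13)
  2P = (16, 9)
  3P = (6, 3)
  4P = (11, 6)
  5P = (11, 11)
  6P = (6, 14)
  7P = (16, 8)
Match found at i = 7.

k = 7


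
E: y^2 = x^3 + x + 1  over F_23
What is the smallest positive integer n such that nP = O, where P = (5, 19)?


Compute successive multiples of P until we hit O:
  1P = (5, 19)
  2P = (17, 3)
  3P = (13, 7)
  4P = (13, 16)
  5P = (17, 20)
  6P = (5, 4)
  7P = O

ord(P) = 7


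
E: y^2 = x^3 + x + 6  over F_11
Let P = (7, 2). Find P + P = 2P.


Doubling: s = (3 x1^2 + a) / (2 y1)
s = (3*7^2 + 1) / (2*2) mod 11 = 4
x3 = s^2 - 2 x1 mod 11 = 4^2 - 2*7 = 2
y3 = s (x1 - x3) - y1 mod 11 = 4 * (7 - 2) - 2 = 7

2P = (2, 7)


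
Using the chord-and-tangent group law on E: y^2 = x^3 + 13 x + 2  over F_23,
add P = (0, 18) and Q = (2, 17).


P != Q, so use the chord formula.
s = (y2 - y1) / (x2 - x1) = (22) / (2) mod 23 = 11
x3 = s^2 - x1 - x2 mod 23 = 11^2 - 0 - 2 = 4
y3 = s (x1 - x3) - y1 mod 23 = 11 * (0 - 4) - 18 = 7

P + Q = (4, 7)


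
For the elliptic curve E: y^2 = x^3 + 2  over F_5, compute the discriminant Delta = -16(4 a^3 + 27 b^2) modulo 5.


4 a^3 + 27 b^2 = 4*0^3 + 27*2^2 = 0 + 108 = 108
Delta = -16 * (108) = -1728
Delta mod 5 = 2

Delta = 2 (mod 5)


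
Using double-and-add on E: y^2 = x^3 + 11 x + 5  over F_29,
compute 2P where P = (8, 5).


k = 2 = 10_2 (binary, LSB first: 01)
Double-and-add from P = (8, 5):
  bit 0 = 0: acc unchanged = O
  bit 1 = 1: acc = O + (13, 24) = (13, 24)

2P = (13, 24)


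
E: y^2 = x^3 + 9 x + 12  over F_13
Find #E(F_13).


For each x in F_13, count y with y^2 = x^3 + 9 x + 12 mod 13:
  x = 0: RHS = 12, y in [5, 8]  -> 2 point(s)
  x = 1: RHS = 9, y in [3, 10]  -> 2 point(s)
  x = 2: RHS = 12, y in [5, 8]  -> 2 point(s)
  x = 3: RHS = 1, y in [1, 12]  -> 2 point(s)
  x = 5: RHS = 0, y in [0]  -> 1 point(s)
  x = 6: RHS = 9, y in [3, 10]  -> 2 point(s)
  x = 9: RHS = 3, y in [4, 9]  -> 2 point(s)
  x = 10: RHS = 10, y in [6, 7]  -> 2 point(s)
  x = 11: RHS = 12, y in [5, 8]  -> 2 point(s)
Affine points: 17. Add the point at infinity: total = 18.

#E(F_13) = 18


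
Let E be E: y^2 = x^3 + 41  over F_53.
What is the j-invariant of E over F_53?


Delta = -16(4 a^3 + 27 b^2) mod 53 = 14
-1728 * (4 a)^3 = -1728 * (4*0)^3 mod 53 = 0
j = 0 * 14^(-1) mod 53 = 0

j = 0 (mod 53)


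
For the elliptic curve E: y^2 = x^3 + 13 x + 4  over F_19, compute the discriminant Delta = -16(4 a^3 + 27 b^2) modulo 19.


4 a^3 + 27 b^2 = 4*13^3 + 27*4^2 = 8788 + 432 = 9220
Delta = -16 * (9220) = -147520
Delta mod 19 = 15

Delta = 15 (mod 19)


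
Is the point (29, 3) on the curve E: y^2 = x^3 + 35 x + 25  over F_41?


Check whether y^2 = x^3 + 35 x + 25 (mod 41) for (x, y) = (29, 3).
LHS: y^2 = 3^2 mod 41 = 9
RHS: x^3 + 35 x + 25 = 29^3 + 35*29 + 25 mod 41 = 9
LHS = RHS

Yes, on the curve


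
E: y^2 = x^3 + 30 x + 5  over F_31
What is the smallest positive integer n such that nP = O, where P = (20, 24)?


Compute successive multiples of P until we hit O:
  1P = (20, 24)
  2P = (1, 25)
  3P = (24, 17)
  4P = (23, 20)
  5P = (7, 0)
  6P = (23, 11)
  7P = (24, 14)
  8P = (1, 6)
  ... (continuing to 10P)
  10P = O

ord(P) = 10


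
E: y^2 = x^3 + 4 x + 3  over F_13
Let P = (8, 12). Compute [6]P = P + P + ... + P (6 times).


k = 6 = 110_2 (binary, LSB first: 011)
Double-and-add from P = (8, 12):
  bit 0 = 0: acc unchanged = O
  bit 1 = 1: acc = O + (7, 7) = (7, 7)
  bit 2 = 1: acc = (7, 7) + (11, 0) = (7, 6)

6P = (7, 6)


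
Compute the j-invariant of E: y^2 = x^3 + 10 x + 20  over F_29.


Delta = -16(4 a^3 + 27 b^2) mod 29 = 14
-1728 * (4 a)^3 = -1728 * (4*10)^3 mod 29 = 22
j = 22 * 14^(-1) mod 29 = 14

j = 14 (mod 29)


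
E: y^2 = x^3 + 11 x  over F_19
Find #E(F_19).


For each x in F_19, count y with y^2 = x^3 + 11 x + 0 mod 19:
  x = 0: RHS = 0, y in [0]  -> 1 point(s)
  x = 2: RHS = 11, y in [7, 12]  -> 2 point(s)
  x = 5: RHS = 9, y in [3, 16]  -> 2 point(s)
  x = 6: RHS = 16, y in [4, 15]  -> 2 point(s)
  x = 8: RHS = 11, y in [7, 12]  -> 2 point(s)
  x = 9: RHS = 11, y in [7, 12]  -> 2 point(s)
  x = 12: RHS = 17, y in [6, 13]  -> 2 point(s)
  x = 15: RHS = 6, y in [5, 14]  -> 2 point(s)
  x = 16: RHS = 16, y in [4, 15]  -> 2 point(s)
  x = 18: RHS = 7, y in [8, 11]  -> 2 point(s)
Affine points: 19. Add the point at infinity: total = 20.

#E(F_19) = 20


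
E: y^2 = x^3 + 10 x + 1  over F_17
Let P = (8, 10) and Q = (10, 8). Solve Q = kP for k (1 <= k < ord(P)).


Enumerate multiples of P until we hit Q = (10, 8):
  1P = (8, 10)
  2P = (9, 2)
  3P = (13, 13)
  4P = (12, 8)
  5P = (10, 8)
Match found at i = 5.

k = 5


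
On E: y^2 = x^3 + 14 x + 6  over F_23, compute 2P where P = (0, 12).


Doubling: s = (3 x1^2 + a) / (2 y1)
s = (3*0^2 + 14) / (2*12) mod 23 = 14
x3 = s^2 - 2 x1 mod 23 = 14^2 - 2*0 = 12
y3 = s (x1 - x3) - y1 mod 23 = 14 * (0 - 12) - 12 = 4

2P = (12, 4)


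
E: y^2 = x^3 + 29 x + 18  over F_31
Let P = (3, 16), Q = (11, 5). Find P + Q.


P != Q, so use the chord formula.
s = (y2 - y1) / (x2 - x1) = (20) / (8) mod 31 = 18
x3 = s^2 - x1 - x2 mod 31 = 18^2 - 3 - 11 = 0
y3 = s (x1 - x3) - y1 mod 31 = 18 * (3 - 0) - 16 = 7

P + Q = (0, 7)


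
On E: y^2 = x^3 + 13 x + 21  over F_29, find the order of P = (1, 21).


Compute successive multiples of P until we hit O:
  1P = (1, 21)
  2P = (28, 6)
  3P = (20, 25)
  4P = (7, 22)
  5P = (17, 15)
  6P = (27, 25)
  7P = (6, 5)
  8P = (16, 27)
  ... (continuing to 38P)
  38P = O

ord(P) = 38


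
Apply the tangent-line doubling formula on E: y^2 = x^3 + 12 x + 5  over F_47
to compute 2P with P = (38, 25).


Doubling: s = (3 x1^2 + a) / (2 y1)
s = (3*38^2 + 12) / (2*25) mod 47 = 38
x3 = s^2 - 2 x1 mod 47 = 38^2 - 2*38 = 5
y3 = s (x1 - x3) - y1 mod 47 = 38 * (38 - 5) - 25 = 7

2P = (5, 7)


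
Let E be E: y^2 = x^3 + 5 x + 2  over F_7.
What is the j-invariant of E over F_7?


Delta = -16(4 a^3 + 27 b^2) mod 7 = 2
-1728 * (4 a)^3 = -1728 * (4*5)^3 mod 7 = 6
j = 6 * 2^(-1) mod 7 = 3

j = 3 (mod 7)


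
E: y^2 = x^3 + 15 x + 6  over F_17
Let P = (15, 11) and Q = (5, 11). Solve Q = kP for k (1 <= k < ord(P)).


Enumerate multiples of P until we hit Q = (5, 11):
  1P = (15, 11)
  2P = (8, 3)
  3P = (13, 1)
  4P = (14, 11)
  5P = (5, 6)
  6P = (10, 0)
  7P = (5, 11)
Match found at i = 7.

k = 7


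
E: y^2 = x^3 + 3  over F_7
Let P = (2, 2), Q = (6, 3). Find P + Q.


P != Q, so use the chord formula.
s = (y2 - y1) / (x2 - x1) = (1) / (4) mod 7 = 2
x3 = s^2 - x1 - x2 mod 7 = 2^2 - 2 - 6 = 3
y3 = s (x1 - x3) - y1 mod 7 = 2 * (2 - 3) - 2 = 3

P + Q = (3, 3)


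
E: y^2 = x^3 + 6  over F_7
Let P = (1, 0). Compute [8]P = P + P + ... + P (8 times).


k = 8 = 1000_2 (binary, LSB first: 0001)
Double-and-add from P = (1, 0):
  bit 0 = 0: acc unchanged = O
  bit 1 = 0: acc unchanged = O
  bit 2 = 0: acc unchanged = O
  bit 3 = 1: acc = O + O = O

8P = O


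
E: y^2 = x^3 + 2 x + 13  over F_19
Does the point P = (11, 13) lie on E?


Check whether y^2 = x^3 + 2 x + 13 (mod 19) for (x, y) = (11, 13).
LHS: y^2 = 13^2 mod 19 = 17
RHS: x^3 + 2 x + 13 = 11^3 + 2*11 + 13 mod 19 = 17
LHS = RHS

Yes, on the curve


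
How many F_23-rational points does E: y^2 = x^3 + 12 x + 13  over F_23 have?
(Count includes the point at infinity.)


For each x in F_23, count y with y^2 = x^3 + 12 x + 13 mod 23:
  x = 0: RHS = 13, y in [6, 17]  -> 2 point(s)
  x = 1: RHS = 3, y in [7, 16]  -> 2 point(s)
  x = 6: RHS = 2, y in [5, 18]  -> 2 point(s)
  x = 7: RHS = 3, y in [7, 16]  -> 2 point(s)
  x = 8: RHS = 0, y in [0]  -> 1 point(s)
  x = 10: RHS = 6, y in [11, 12]  -> 2 point(s)
  x = 11: RHS = 4, y in [2, 21]  -> 2 point(s)
  x = 14: RHS = 4, y in [2, 21]  -> 2 point(s)
  x = 15: RHS = 3, y in [7, 16]  -> 2 point(s)
  x = 16: RHS = 0, y in [0]  -> 1 point(s)
  x = 17: RHS = 1, y in [1, 22]  -> 2 point(s)
  x = 18: RHS = 12, y in [9, 14]  -> 2 point(s)
  x = 19: RHS = 16, y in [4, 19]  -> 2 point(s)
  x = 21: RHS = 4, y in [2, 21]  -> 2 point(s)
  x = 22: RHS = 0, y in [0]  -> 1 point(s)
Affine points: 27. Add the point at infinity: total = 28.

#E(F_23) = 28


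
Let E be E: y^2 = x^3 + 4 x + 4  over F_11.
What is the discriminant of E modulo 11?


4 a^3 + 27 b^2 = 4*4^3 + 27*4^2 = 256 + 432 = 688
Delta = -16 * (688) = -11008
Delta mod 11 = 3

Delta = 3 (mod 11)


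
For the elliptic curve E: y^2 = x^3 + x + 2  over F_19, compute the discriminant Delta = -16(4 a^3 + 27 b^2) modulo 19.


4 a^3 + 27 b^2 = 4*1^3 + 27*2^2 = 4 + 108 = 112
Delta = -16 * (112) = -1792
Delta mod 19 = 13

Delta = 13 (mod 19)


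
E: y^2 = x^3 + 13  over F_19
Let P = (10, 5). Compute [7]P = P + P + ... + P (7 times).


k = 7 = 111_2 (binary, LSB first: 111)
Double-and-add from P = (10, 5):
  bit 0 = 1: acc = O + (10, 5) = (10, 5)
  bit 1 = 1: acc = (10, 5) + (6, 1) = (4, 1)
  bit 2 = 1: acc = (4, 1) + (16, 10) = (15, 5)

7P = (15, 5)


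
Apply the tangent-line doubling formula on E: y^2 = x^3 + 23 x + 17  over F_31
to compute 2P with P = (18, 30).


Doubling: s = (3 x1^2 + a) / (2 y1)
s = (3*18^2 + 23) / (2*30) mod 31 = 14
x3 = s^2 - 2 x1 mod 31 = 14^2 - 2*18 = 5
y3 = s (x1 - x3) - y1 mod 31 = 14 * (18 - 5) - 30 = 28

2P = (5, 28)


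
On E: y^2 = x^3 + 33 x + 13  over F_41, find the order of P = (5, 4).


Compute successive multiples of P until we hit O:
  1P = (5, 4)
  2P = (39, 29)
  3P = (29, 29)
  4P = (12, 28)
  5P = (14, 12)
  6P = (40, 15)
  7P = (21, 39)
  8P = (35, 38)
  ... (continuing to 23P)
  23P = O

ord(P) = 23


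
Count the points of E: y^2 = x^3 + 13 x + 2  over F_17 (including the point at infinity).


For each x in F_17, count y with y^2 = x^3 + 13 x + 2 mod 17:
  x = 0: RHS = 2, y in [6, 11]  -> 2 point(s)
  x = 1: RHS = 16, y in [4, 13]  -> 2 point(s)
  x = 2: RHS = 2, y in [6, 11]  -> 2 point(s)
  x = 3: RHS = 0, y in [0]  -> 1 point(s)
  x = 4: RHS = 16, y in [4, 13]  -> 2 point(s)
  x = 9: RHS = 15, y in [7, 10]  -> 2 point(s)
  x = 12: RHS = 16, y in [4, 13]  -> 2 point(s)
  x = 14: RHS = 4, y in [2, 15]  -> 2 point(s)
  x = 15: RHS = 2, y in [6, 11]  -> 2 point(s)
Affine points: 17. Add the point at infinity: total = 18.

#E(F_17) = 18


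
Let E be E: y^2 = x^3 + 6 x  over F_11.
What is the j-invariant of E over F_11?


Delta = -16(4 a^3 + 27 b^2) mod 11 = 3
-1728 * (4 a)^3 = -1728 * (4*6)^3 mod 11 = 3
j = 3 * 3^(-1) mod 11 = 1

j = 1 (mod 11)


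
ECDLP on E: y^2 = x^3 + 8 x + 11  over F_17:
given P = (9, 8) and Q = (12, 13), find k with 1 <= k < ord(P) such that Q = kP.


Enumerate multiples of P until we hit Q = (12, 13):
  1P = (9, 8)
  2P = (15, 2)
  3P = (11, 11)
  4P = (12, 13)
Match found at i = 4.

k = 4


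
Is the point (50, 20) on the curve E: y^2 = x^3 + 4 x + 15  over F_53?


Check whether y^2 = x^3 + 4 x + 15 (mod 53) for (x, y) = (50, 20).
LHS: y^2 = 20^2 mod 53 = 29
RHS: x^3 + 4 x + 15 = 50^3 + 4*50 + 15 mod 53 = 29
LHS = RHS

Yes, on the curve


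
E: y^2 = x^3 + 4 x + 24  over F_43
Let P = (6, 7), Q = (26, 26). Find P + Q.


P != Q, so use the chord formula.
s = (y2 - y1) / (x2 - x1) = (19) / (20) mod 43 = 16
x3 = s^2 - x1 - x2 mod 43 = 16^2 - 6 - 26 = 9
y3 = s (x1 - x3) - y1 mod 43 = 16 * (6 - 9) - 7 = 31

P + Q = (9, 31)


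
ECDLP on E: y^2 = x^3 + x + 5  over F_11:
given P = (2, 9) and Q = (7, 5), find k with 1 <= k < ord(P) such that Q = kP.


Enumerate multiples of P until we hit Q = (7, 5):
  1P = (2, 9)
  2P = (10, 6)
  3P = (0, 4)
  4P = (7, 6)
  5P = (5, 6)
  6P = (5, 5)
  7P = (7, 5)
Match found at i = 7.

k = 7


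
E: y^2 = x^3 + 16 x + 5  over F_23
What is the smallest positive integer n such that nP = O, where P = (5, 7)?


Compute successive multiples of P until we hit O:
  1P = (5, 7)
  2P = (15, 20)
  3P = (4, 15)
  4P = (9, 2)
  5P = (12, 19)
  6P = (8, 1)
  7P = (14, 11)
  8P = (13, 15)
  ... (continuing to 20P)
  20P = O

ord(P) = 20


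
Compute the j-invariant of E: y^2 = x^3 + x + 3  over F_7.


Delta = -16(4 a^3 + 27 b^2) mod 7 = 3
-1728 * (4 a)^3 = -1728 * (4*1)^3 mod 7 = 1
j = 1 * 3^(-1) mod 7 = 5

j = 5 (mod 7)


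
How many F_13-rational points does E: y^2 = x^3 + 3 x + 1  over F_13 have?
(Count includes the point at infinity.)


For each x in F_13, count y with y^2 = x^3 + 3 x + 1 mod 13:
  x = 0: RHS = 1, y in [1, 12]  -> 2 point(s)
  x = 4: RHS = 12, y in [5, 8]  -> 2 point(s)
  x = 6: RHS = 1, y in [1, 12]  -> 2 point(s)
  x = 7: RHS = 1, y in [1, 12]  -> 2 point(s)
  x = 8: RHS = 4, y in [2, 11]  -> 2 point(s)
  x = 9: RHS = 3, y in [4, 9]  -> 2 point(s)
  x = 10: RHS = 4, y in [2, 11]  -> 2 point(s)
  x = 11: RHS = 0, y in [0]  -> 1 point(s)
  x = 12: RHS = 10, y in [6, 7]  -> 2 point(s)
Affine points: 17. Add the point at infinity: total = 18.

#E(F_13) = 18


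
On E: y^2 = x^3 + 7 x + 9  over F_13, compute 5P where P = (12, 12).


k = 5 = 101_2 (binary, LSB first: 101)
Double-and-add from P = (12, 12):
  bit 0 = 1: acc = O + (12, 12) = (12, 12)
  bit 1 = 0: acc unchanged = (12, 12)
  bit 2 = 1: acc = (12, 12) + (1, 2) = (12, 1)

5P = (12, 1)


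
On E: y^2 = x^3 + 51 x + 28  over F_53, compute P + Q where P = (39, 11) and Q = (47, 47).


P != Q, so use the chord formula.
s = (y2 - y1) / (x2 - x1) = (36) / (8) mod 53 = 31
x3 = s^2 - x1 - x2 mod 53 = 31^2 - 39 - 47 = 27
y3 = s (x1 - x3) - y1 mod 53 = 31 * (39 - 27) - 11 = 43

P + Q = (27, 43)


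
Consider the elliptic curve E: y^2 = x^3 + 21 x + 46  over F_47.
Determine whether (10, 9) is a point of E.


Check whether y^2 = x^3 + 21 x + 46 (mod 47) for (x, y) = (10, 9).
LHS: y^2 = 9^2 mod 47 = 34
RHS: x^3 + 21 x + 46 = 10^3 + 21*10 + 46 mod 47 = 34
LHS = RHS

Yes, on the curve


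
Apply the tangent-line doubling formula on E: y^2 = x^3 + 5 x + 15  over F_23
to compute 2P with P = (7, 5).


Doubling: s = (3 x1^2 + a) / (2 y1)
s = (3*7^2 + 5) / (2*5) mod 23 = 6
x3 = s^2 - 2 x1 mod 23 = 6^2 - 2*7 = 22
y3 = s (x1 - x3) - y1 mod 23 = 6 * (7 - 22) - 5 = 20

2P = (22, 20)


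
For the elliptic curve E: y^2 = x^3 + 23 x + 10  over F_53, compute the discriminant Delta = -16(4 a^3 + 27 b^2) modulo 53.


4 a^3 + 27 b^2 = 4*23^3 + 27*10^2 = 48668 + 2700 = 51368
Delta = -16 * (51368) = -821888
Delta mod 53 = 36

Delta = 36 (mod 53)


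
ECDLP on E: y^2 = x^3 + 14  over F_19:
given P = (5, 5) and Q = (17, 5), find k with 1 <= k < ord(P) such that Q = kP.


Enumerate multiples of P until we hit Q = (17, 5):
  1P = (5, 5)
  2P = (13, 11)
  3P = (17, 5)
Match found at i = 3.

k = 3


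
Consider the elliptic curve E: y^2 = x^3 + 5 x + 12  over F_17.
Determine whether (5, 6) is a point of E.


Check whether y^2 = x^3 + 5 x + 12 (mod 17) for (x, y) = (5, 6).
LHS: y^2 = 6^2 mod 17 = 2
RHS: x^3 + 5 x + 12 = 5^3 + 5*5 + 12 mod 17 = 9
LHS != RHS

No, not on the curve


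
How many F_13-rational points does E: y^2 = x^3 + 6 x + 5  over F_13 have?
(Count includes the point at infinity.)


For each x in F_13, count y with y^2 = x^3 + 6 x + 5 mod 13:
  x = 1: RHS = 12, y in [5, 8]  -> 2 point(s)
  x = 2: RHS = 12, y in [5, 8]  -> 2 point(s)
  x = 5: RHS = 4, y in [2, 11]  -> 2 point(s)
  x = 6: RHS = 10, y in [6, 7]  -> 2 point(s)
  x = 7: RHS = 0, y in [0]  -> 1 point(s)
  x = 10: RHS = 12, y in [5, 8]  -> 2 point(s)
Affine points: 11. Add the point at infinity: total = 12.

#E(F_13) = 12


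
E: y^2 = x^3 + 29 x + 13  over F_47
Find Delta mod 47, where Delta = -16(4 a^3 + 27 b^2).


4 a^3 + 27 b^2 = 4*29^3 + 27*13^2 = 97556 + 4563 = 102119
Delta = -16 * (102119) = -1633904
Delta mod 47 = 4

Delta = 4 (mod 47)


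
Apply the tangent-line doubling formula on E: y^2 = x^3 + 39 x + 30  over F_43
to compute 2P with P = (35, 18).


Doubling: s = (3 x1^2 + a) / (2 y1)
s = (3*35^2 + 39) / (2*18) mod 43 = 10
x3 = s^2 - 2 x1 mod 43 = 10^2 - 2*35 = 30
y3 = s (x1 - x3) - y1 mod 43 = 10 * (35 - 30) - 18 = 32

2P = (30, 32)


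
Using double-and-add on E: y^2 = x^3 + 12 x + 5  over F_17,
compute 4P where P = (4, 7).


k = 4 = 100_2 (binary, LSB first: 001)
Double-and-add from P = (4, 7):
  bit 0 = 0: acc unchanged = O
  bit 1 = 0: acc unchanged = O
  bit 2 = 1: acc = O + (16, 14) = (16, 14)

4P = (16, 14)


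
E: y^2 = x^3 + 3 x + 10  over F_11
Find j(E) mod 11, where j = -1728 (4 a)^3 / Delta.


Delta = -16(4 a^3 + 27 b^2) mod 11 = 7
-1728 * (4 a)^3 = -1728 * (4*3)^3 mod 11 = 10
j = 10 * 7^(-1) mod 11 = 3

j = 3 (mod 11)


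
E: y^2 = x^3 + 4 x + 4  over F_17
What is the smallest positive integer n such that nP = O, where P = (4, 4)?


Compute successive multiples of P until we hit O:
  1P = (4, 4)
  2P = (13, 14)
  3P = (9, 15)
  4P = (0, 15)
  5P = (11, 11)
  6P = (3, 14)
  7P = (8, 2)
  8P = (1, 3)
  ... (continuing to 25P)
  25P = O

ord(P) = 25


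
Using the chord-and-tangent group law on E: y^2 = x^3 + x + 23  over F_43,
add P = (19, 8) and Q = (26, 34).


P != Q, so use the chord formula.
s = (y2 - y1) / (x2 - x1) = (26) / (7) mod 43 = 16
x3 = s^2 - x1 - x2 mod 43 = 16^2 - 19 - 26 = 39
y3 = s (x1 - x3) - y1 mod 43 = 16 * (19 - 39) - 8 = 16

P + Q = (39, 16)


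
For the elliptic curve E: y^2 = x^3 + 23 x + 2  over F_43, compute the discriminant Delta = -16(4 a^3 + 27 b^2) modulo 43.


4 a^3 + 27 b^2 = 4*23^3 + 27*2^2 = 48668 + 108 = 48776
Delta = -16 * (48776) = -780416
Delta mod 43 = 34

Delta = 34 (mod 43)


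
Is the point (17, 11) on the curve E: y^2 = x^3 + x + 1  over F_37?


Check whether y^2 = x^3 + 1 x + 1 (mod 37) for (x, y) = (17, 11).
LHS: y^2 = 11^2 mod 37 = 10
RHS: x^3 + 1 x + 1 = 17^3 + 1*17 + 1 mod 37 = 10
LHS = RHS

Yes, on the curve


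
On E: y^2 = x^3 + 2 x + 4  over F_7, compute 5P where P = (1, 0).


k = 5 = 101_2 (binary, LSB first: 101)
Double-and-add from P = (1, 0):
  bit 0 = 1: acc = O + (1, 0) = (1, 0)
  bit 1 = 0: acc unchanged = (1, 0)
  bit 2 = 1: acc = (1, 0) + O = (1, 0)

5P = (1, 0)


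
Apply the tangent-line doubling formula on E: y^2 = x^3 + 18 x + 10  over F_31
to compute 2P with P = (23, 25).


Doubling: s = (3 x1^2 + a) / (2 y1)
s = (3*23^2 + 18) / (2*25) mod 31 = 29
x3 = s^2 - 2 x1 mod 31 = 29^2 - 2*23 = 20
y3 = s (x1 - x3) - y1 mod 31 = 29 * (23 - 20) - 25 = 0

2P = (20, 0)


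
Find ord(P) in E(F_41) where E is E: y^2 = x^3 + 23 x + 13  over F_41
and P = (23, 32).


Compute successive multiples of P until we hit O:
  1P = (23, 32)
  2P = (16, 7)
  3P = (34, 40)
  4P = (34, 1)
  5P = (16, 34)
  6P = (23, 9)
  7P = O

ord(P) = 7


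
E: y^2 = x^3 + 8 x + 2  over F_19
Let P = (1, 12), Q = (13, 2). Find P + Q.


P != Q, so use the chord formula.
s = (y2 - y1) / (x2 - x1) = (9) / (12) mod 19 = 15
x3 = s^2 - x1 - x2 mod 19 = 15^2 - 1 - 13 = 2
y3 = s (x1 - x3) - y1 mod 19 = 15 * (1 - 2) - 12 = 11

P + Q = (2, 11)


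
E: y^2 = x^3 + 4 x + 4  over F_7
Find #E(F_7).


For each x in F_7, count y with y^2 = x^3 + 4 x + 4 mod 7:
  x = 0: RHS = 4, y in [2, 5]  -> 2 point(s)
  x = 1: RHS = 2, y in [3, 4]  -> 2 point(s)
  x = 3: RHS = 1, y in [1, 6]  -> 2 point(s)
  x = 4: RHS = 0, y in [0]  -> 1 point(s)
  x = 5: RHS = 2, y in [3, 4]  -> 2 point(s)
Affine points: 9. Add the point at infinity: total = 10.

#E(F_7) = 10


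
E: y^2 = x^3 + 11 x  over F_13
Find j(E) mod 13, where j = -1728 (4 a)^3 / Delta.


Delta = -16(4 a^3 + 27 b^2) mod 13 = 5
-1728 * (4 a)^3 = -1728 * (4*11)^3 mod 13 = 8
j = 8 * 5^(-1) mod 13 = 12

j = 12 (mod 13)


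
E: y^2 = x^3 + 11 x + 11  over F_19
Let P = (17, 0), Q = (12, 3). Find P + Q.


P != Q, so use the chord formula.
s = (y2 - y1) / (x2 - x1) = (3) / (14) mod 19 = 7
x3 = s^2 - x1 - x2 mod 19 = 7^2 - 17 - 12 = 1
y3 = s (x1 - x3) - y1 mod 19 = 7 * (17 - 1) - 0 = 17

P + Q = (1, 17)


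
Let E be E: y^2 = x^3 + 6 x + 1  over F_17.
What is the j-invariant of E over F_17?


Delta = -16(4 a^3 + 27 b^2) mod 17 = 7
-1728 * (4 a)^3 = -1728 * (4*6)^3 mod 17 = 1
j = 1 * 7^(-1) mod 17 = 5

j = 5 (mod 17)


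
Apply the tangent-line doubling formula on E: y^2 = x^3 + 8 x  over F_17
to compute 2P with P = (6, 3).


Doubling: s = (3 x1^2 + a) / (2 y1)
s = (3*6^2 + 8) / (2*3) mod 17 = 8
x3 = s^2 - 2 x1 mod 17 = 8^2 - 2*6 = 1
y3 = s (x1 - x3) - y1 mod 17 = 8 * (6 - 1) - 3 = 3

2P = (1, 3)


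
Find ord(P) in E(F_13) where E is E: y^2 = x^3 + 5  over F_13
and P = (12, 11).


Compute successive multiples of P until we hit O:
  1P = (12, 11)
  2P = (5, 0)
  3P = (12, 2)
  4P = O

ord(P) = 4


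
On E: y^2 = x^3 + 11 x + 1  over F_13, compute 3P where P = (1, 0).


k = 3 = 11_2 (binary, LSB first: 11)
Double-and-add from P = (1, 0):
  bit 0 = 1: acc = O + (1, 0) = (1, 0)
  bit 1 = 1: acc = (1, 0) + O = (1, 0)

3P = (1, 0)


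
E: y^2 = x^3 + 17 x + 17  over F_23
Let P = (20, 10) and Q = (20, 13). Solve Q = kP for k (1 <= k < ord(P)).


Enumerate multiples of P until we hit Q = (20, 13):
  1P = (20, 10)
  2P = (9, 5)
  3P = (2, 17)
  4P = (14, 3)
  5P = (14, 20)
  6P = (2, 6)
  7P = (9, 18)
  8P = (20, 13)
Match found at i = 8.

k = 8


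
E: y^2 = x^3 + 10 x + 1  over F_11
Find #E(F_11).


For each x in F_11, count y with y^2 = x^3 + 10 x + 1 mod 11:
  x = 0: RHS = 1, y in [1, 10]  -> 2 point(s)
  x = 1: RHS = 1, y in [1, 10]  -> 2 point(s)
  x = 3: RHS = 3, y in [5, 6]  -> 2 point(s)
  x = 5: RHS = 0, y in [0]  -> 1 point(s)
  x = 10: RHS = 1, y in [1, 10]  -> 2 point(s)
Affine points: 9. Add the point at infinity: total = 10.

#E(F_11) = 10


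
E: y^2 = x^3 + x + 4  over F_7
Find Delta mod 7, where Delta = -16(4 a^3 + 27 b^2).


4 a^3 + 27 b^2 = 4*1^3 + 27*4^2 = 4 + 432 = 436
Delta = -16 * (436) = -6976
Delta mod 7 = 3

Delta = 3 (mod 7)


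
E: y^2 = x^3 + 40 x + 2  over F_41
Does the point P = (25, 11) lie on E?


Check whether y^2 = x^3 + 40 x + 2 (mod 41) for (x, y) = (25, 11).
LHS: y^2 = 11^2 mod 41 = 39
RHS: x^3 + 40 x + 2 = 25^3 + 40*25 + 2 mod 41 = 22
LHS != RHS

No, not on the curve


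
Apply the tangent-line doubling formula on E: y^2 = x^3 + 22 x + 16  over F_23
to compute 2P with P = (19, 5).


Doubling: s = (3 x1^2 + a) / (2 y1)
s = (3*19^2 + 22) / (2*5) mod 23 = 7
x3 = s^2 - 2 x1 mod 23 = 7^2 - 2*19 = 11
y3 = s (x1 - x3) - y1 mod 23 = 7 * (19 - 11) - 5 = 5

2P = (11, 5)


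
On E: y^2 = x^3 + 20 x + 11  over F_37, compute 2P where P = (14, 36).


k = 2 = 10_2 (binary, LSB first: 01)
Double-and-add from P = (14, 36):
  bit 0 = 0: acc unchanged = O
  bit 1 = 1: acc = O + (36, 29) = (36, 29)

2P = (36, 29)


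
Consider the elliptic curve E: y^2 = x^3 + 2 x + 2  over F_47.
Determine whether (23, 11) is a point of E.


Check whether y^2 = x^3 + 2 x + 2 (mod 47) for (x, y) = (23, 11).
LHS: y^2 = 11^2 mod 47 = 27
RHS: x^3 + 2 x + 2 = 23^3 + 2*23 + 2 mod 47 = 42
LHS != RHS

No, not on the curve


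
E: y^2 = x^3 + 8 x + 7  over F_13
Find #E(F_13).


For each x in F_13, count y with y^2 = x^3 + 8 x + 7 mod 13:
  x = 1: RHS = 3, y in [4, 9]  -> 2 point(s)
  x = 4: RHS = 12, y in [5, 8]  -> 2 point(s)
  x = 5: RHS = 3, y in [4, 9]  -> 2 point(s)
  x = 7: RHS = 3, y in [4, 9]  -> 2 point(s)
  x = 11: RHS = 9, y in [3, 10]  -> 2 point(s)
Affine points: 10. Add the point at infinity: total = 11.

#E(F_13) = 11


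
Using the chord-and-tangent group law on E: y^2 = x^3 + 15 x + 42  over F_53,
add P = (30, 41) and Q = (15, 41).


P != Q, so use the chord formula.
s = (y2 - y1) / (x2 - x1) = (0) / (38) mod 53 = 0
x3 = s^2 - x1 - x2 mod 53 = 0^2 - 30 - 15 = 8
y3 = s (x1 - x3) - y1 mod 53 = 0 * (30 - 8) - 41 = 12

P + Q = (8, 12)


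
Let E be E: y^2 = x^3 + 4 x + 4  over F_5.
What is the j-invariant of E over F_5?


Delta = -16(4 a^3 + 27 b^2) mod 5 = 2
-1728 * (4 a)^3 = -1728 * (4*4)^3 mod 5 = 2
j = 2 * 2^(-1) mod 5 = 1

j = 1 (mod 5)


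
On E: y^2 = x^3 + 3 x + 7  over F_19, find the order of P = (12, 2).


Compute successive multiples of P until we hit O:
  1P = (12, 2)
  2P = (0, 11)
  3P = (4, 11)
  4P = (1, 7)
  5P = (15, 8)
  6P = (15, 11)
  7P = (1, 12)
  8P = (4, 8)
  ... (continuing to 11P)
  11P = O

ord(P) = 11


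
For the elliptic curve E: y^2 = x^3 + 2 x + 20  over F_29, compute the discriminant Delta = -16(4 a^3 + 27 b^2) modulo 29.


4 a^3 + 27 b^2 = 4*2^3 + 27*20^2 = 32 + 10800 = 10832
Delta = -16 * (10832) = -173312
Delta mod 29 = 21

Delta = 21 (mod 29)


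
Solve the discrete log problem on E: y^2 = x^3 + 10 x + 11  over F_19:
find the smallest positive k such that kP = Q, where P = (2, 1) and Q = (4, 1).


Enumerate multiples of P until we hit Q = (4, 1):
  1P = (2, 1)
  2P = (3, 7)
  3P = (12, 15)
  4P = (10, 3)
  5P = (13, 1)
  6P = (4, 18)
  7P = (14, 11)
  8P = (0, 7)
  9P = (7, 14)
  10P = (16, 12)
  11P = (18, 0)
  12P = (16, 7)
  13P = (7, 5)
  14P = (0, 12)
  15P = (14, 8)
  16P = (4, 1)
Match found at i = 16.

k = 16


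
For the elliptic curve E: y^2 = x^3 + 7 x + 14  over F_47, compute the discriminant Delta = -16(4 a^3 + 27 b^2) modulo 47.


4 a^3 + 27 b^2 = 4*7^3 + 27*14^2 = 1372 + 5292 = 6664
Delta = -16 * (6664) = -106624
Delta mod 47 = 19

Delta = 19 (mod 47)


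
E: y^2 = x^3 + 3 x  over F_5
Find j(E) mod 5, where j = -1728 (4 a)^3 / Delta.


Delta = -16(4 a^3 + 27 b^2) mod 5 = 2
-1728 * (4 a)^3 = -1728 * (4*3)^3 mod 5 = 1
j = 1 * 2^(-1) mod 5 = 3

j = 3 (mod 5)


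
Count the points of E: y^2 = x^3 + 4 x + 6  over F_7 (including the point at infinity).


For each x in F_7, count y with y^2 = x^3 + 4 x + 6 mod 7:
  x = 1: RHS = 4, y in [2, 5]  -> 2 point(s)
  x = 2: RHS = 1, y in [1, 6]  -> 2 point(s)
  x = 4: RHS = 2, y in [3, 4]  -> 2 point(s)
  x = 5: RHS = 4, y in [2, 5]  -> 2 point(s)
  x = 6: RHS = 1, y in [1, 6]  -> 2 point(s)
Affine points: 10. Add the point at infinity: total = 11.

#E(F_7) = 11


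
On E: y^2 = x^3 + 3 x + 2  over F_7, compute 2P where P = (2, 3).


Doubling: s = (3 x1^2 + a) / (2 y1)
s = (3*2^2 + 3) / (2*3) mod 7 = 6
x3 = s^2 - 2 x1 mod 7 = 6^2 - 2*2 = 4
y3 = s (x1 - x3) - y1 mod 7 = 6 * (2 - 4) - 3 = 6

2P = (4, 6)


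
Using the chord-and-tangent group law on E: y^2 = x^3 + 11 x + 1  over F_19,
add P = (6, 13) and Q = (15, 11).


P != Q, so use the chord formula.
s = (y2 - y1) / (x2 - x1) = (17) / (9) mod 19 = 4
x3 = s^2 - x1 - x2 mod 19 = 4^2 - 6 - 15 = 14
y3 = s (x1 - x3) - y1 mod 19 = 4 * (6 - 14) - 13 = 12

P + Q = (14, 12)


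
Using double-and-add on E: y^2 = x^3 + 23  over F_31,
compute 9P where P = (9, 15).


k = 9 = 1001_2 (binary, LSB first: 1001)
Double-and-add from P = (9, 15):
  bit 0 = 1: acc = O + (9, 15) = (9, 15)
  bit 1 = 0: acc unchanged = (9, 15)
  bit 2 = 0: acc unchanged = (9, 15)
  bit 3 = 1: acc = (9, 15) + (20, 26) = (3, 22)

9P = (3, 22)


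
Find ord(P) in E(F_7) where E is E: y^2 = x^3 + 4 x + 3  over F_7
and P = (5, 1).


Compute successive multiples of P until we hit O:
  1P = (5, 1)
  2P = (5, 6)
  3P = O

ord(P) = 3


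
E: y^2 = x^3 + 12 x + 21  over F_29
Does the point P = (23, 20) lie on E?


Check whether y^2 = x^3 + 12 x + 21 (mod 29) for (x, y) = (23, 20).
LHS: y^2 = 20^2 mod 29 = 23
RHS: x^3 + 12 x + 21 = 23^3 + 12*23 + 21 mod 29 = 23
LHS = RHS

Yes, on the curve


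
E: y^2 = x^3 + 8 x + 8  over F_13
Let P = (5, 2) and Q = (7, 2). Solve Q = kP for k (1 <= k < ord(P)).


Enumerate multiples of P until we hit Q = (7, 2):
  1P = (5, 2)
  2P = (7, 2)
Match found at i = 2.

k = 2


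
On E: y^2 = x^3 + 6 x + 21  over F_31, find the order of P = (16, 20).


Compute successive multiples of P until we hit O:
  1P = (16, 20)
  2P = (17, 18)
  3P = (2, 14)
  4P = (29, 1)
  5P = (14, 20)
  6P = (1, 11)
  7P = (28, 10)
  8P = (23, 22)
  ... (continuing to 37P)
  37P = O

ord(P) = 37


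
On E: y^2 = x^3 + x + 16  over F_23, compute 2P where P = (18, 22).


Doubling: s = (3 x1^2 + a) / (2 y1)
s = (3*18^2 + 1) / (2*22) mod 23 = 8
x3 = s^2 - 2 x1 mod 23 = 8^2 - 2*18 = 5
y3 = s (x1 - x3) - y1 mod 23 = 8 * (18 - 5) - 22 = 13

2P = (5, 13)


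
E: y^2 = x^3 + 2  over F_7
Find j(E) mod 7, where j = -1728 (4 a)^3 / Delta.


Delta = -16(4 a^3 + 27 b^2) mod 7 = 1
-1728 * (4 a)^3 = -1728 * (4*0)^3 mod 7 = 0
j = 0 * 1^(-1) mod 7 = 0

j = 0 (mod 7)


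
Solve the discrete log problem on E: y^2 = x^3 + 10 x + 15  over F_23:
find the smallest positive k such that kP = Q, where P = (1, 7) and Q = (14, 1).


Enumerate multiples of P until we hit Q = (14, 1):
  1P = (1, 7)
  2P = (14, 22)
  3P = (16, 4)
  4P = (18, 1)
  5P = (5, 12)
  6P = (20, 21)
  7P = (20, 2)
  8P = (5, 11)
  9P = (18, 22)
  10P = (16, 19)
  11P = (14, 1)
Match found at i = 11.

k = 11


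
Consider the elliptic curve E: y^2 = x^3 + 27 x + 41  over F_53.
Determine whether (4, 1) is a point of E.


Check whether y^2 = x^3 + 27 x + 41 (mod 53) for (x, y) = (4, 1).
LHS: y^2 = 1^2 mod 53 = 1
RHS: x^3 + 27 x + 41 = 4^3 + 27*4 + 41 mod 53 = 1
LHS = RHS

Yes, on the curve


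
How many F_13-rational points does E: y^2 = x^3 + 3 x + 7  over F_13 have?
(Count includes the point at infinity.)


For each x in F_13, count y with y^2 = x^3 + 3 x + 7 mod 13:
  x = 3: RHS = 4, y in [2, 11]  -> 2 point(s)
  x = 5: RHS = 4, y in [2, 11]  -> 2 point(s)
  x = 8: RHS = 10, y in [6, 7]  -> 2 point(s)
  x = 9: RHS = 9, y in [3, 10]  -> 2 point(s)
  x = 10: RHS = 10, y in [6, 7]  -> 2 point(s)
  x = 12: RHS = 3, y in [4, 9]  -> 2 point(s)
Affine points: 12. Add the point at infinity: total = 13.

#E(F_13) = 13


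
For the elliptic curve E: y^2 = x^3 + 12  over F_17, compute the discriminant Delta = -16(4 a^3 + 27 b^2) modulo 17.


4 a^3 + 27 b^2 = 4*0^3 + 27*12^2 = 0 + 3888 = 3888
Delta = -16 * (3888) = -62208
Delta mod 17 = 12

Delta = 12 (mod 17)


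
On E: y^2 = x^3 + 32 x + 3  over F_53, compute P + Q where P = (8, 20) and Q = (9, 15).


P != Q, so use the chord formula.
s = (y2 - y1) / (x2 - x1) = (48) / (1) mod 53 = 48
x3 = s^2 - x1 - x2 mod 53 = 48^2 - 8 - 9 = 8
y3 = s (x1 - x3) - y1 mod 53 = 48 * (8 - 8) - 20 = 33

P + Q = (8, 33)


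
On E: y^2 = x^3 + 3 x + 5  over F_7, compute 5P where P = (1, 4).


k = 5 = 101_2 (binary, LSB first: 101)
Double-and-add from P = (1, 4):
  bit 0 = 1: acc = O + (1, 4) = (1, 4)
  bit 1 = 0: acc unchanged = (1, 4)
  bit 2 = 1: acc = (1, 4) + (4, 5) = (6, 6)

5P = (6, 6)


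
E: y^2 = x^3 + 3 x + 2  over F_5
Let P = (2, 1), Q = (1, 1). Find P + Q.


P != Q, so use the chord formula.
s = (y2 - y1) / (x2 - x1) = (0) / (4) mod 5 = 0
x3 = s^2 - x1 - x2 mod 5 = 0^2 - 2 - 1 = 2
y3 = s (x1 - x3) - y1 mod 5 = 0 * (2 - 2) - 1 = 4

P + Q = (2, 4)


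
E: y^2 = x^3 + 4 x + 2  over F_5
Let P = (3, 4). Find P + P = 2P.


Doubling: s = (3 x1^2 + a) / (2 y1)
s = (3*3^2 + 4) / (2*4) mod 5 = 2
x3 = s^2 - 2 x1 mod 5 = 2^2 - 2*3 = 3
y3 = s (x1 - x3) - y1 mod 5 = 2 * (3 - 3) - 4 = 1

2P = (3, 1)


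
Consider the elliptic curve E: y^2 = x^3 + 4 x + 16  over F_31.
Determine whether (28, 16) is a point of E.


Check whether y^2 = x^3 + 4 x + 16 (mod 31) for (x, y) = (28, 16).
LHS: y^2 = 16^2 mod 31 = 8
RHS: x^3 + 4 x + 16 = 28^3 + 4*28 + 16 mod 31 = 8
LHS = RHS

Yes, on the curve


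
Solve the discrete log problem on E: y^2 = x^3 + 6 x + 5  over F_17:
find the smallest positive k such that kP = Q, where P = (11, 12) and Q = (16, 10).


Enumerate multiples of P until we hit Q = (16, 10):
  1P = (11, 12)
  2P = (8, 15)
  3P = (16, 10)
Match found at i = 3.

k = 3


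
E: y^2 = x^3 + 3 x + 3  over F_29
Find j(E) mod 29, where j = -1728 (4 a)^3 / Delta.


Delta = -16(4 a^3 + 27 b^2) mod 29 = 10
-1728 * (4 a)^3 = -1728 * (4*3)^3 mod 29 = 1
j = 1 * 10^(-1) mod 29 = 3

j = 3 (mod 29)


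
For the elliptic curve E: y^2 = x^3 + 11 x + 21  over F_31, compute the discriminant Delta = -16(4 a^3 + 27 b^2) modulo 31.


4 a^3 + 27 b^2 = 4*11^3 + 27*21^2 = 5324 + 11907 = 17231
Delta = -16 * (17231) = -275696
Delta mod 31 = 18

Delta = 18 (mod 31)


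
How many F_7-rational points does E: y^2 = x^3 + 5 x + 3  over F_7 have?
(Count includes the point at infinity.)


For each x in F_7, count y with y^2 = x^3 + 5 x + 3 mod 7:
  x = 1: RHS = 2, y in [3, 4]  -> 2 point(s)
  x = 2: RHS = 0, y in [0]  -> 1 point(s)
  x = 6: RHS = 4, y in [2, 5]  -> 2 point(s)
Affine points: 5. Add the point at infinity: total = 6.

#E(F_7) = 6


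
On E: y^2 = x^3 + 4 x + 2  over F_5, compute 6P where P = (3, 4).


k = 6 = 110_2 (binary, LSB first: 011)
Double-and-add from P = (3, 4):
  bit 0 = 0: acc unchanged = O
  bit 1 = 1: acc = O + (3, 1) = (3, 1)
  bit 2 = 1: acc = (3, 1) + (3, 4) = O

6P = O


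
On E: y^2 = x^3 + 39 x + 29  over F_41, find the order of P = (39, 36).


Compute successive multiples of P until we hit O:
  1P = (39, 36)
  2P = (5, 12)
  3P = (28, 20)
  4P = (10, 36)
  5P = (33, 5)
  6P = (31, 19)
  7P = (21, 33)
  8P = (30, 27)
  ... (continuing to 33P)
  33P = O

ord(P) = 33


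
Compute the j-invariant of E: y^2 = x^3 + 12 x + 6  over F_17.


Delta = -16(4 a^3 + 27 b^2) mod 17 = 13
-1728 * (4 a)^3 = -1728 * (4*12)^3 mod 17 = 8
j = 8 * 13^(-1) mod 17 = 15

j = 15 (mod 17)


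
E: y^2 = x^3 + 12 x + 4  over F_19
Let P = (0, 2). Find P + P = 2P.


Doubling: s = (3 x1^2 + a) / (2 y1)
s = (3*0^2 + 12) / (2*2) mod 19 = 3
x3 = s^2 - 2 x1 mod 19 = 3^2 - 2*0 = 9
y3 = s (x1 - x3) - y1 mod 19 = 3 * (0 - 9) - 2 = 9

2P = (9, 9)


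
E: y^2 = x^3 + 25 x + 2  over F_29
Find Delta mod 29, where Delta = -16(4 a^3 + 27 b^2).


4 a^3 + 27 b^2 = 4*25^3 + 27*2^2 = 62500 + 108 = 62608
Delta = -16 * (62608) = -1001728
Delta mod 29 = 19

Delta = 19 (mod 29)


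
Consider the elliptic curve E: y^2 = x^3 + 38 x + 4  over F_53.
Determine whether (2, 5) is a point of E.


Check whether y^2 = x^3 + 38 x + 4 (mod 53) for (x, y) = (2, 5).
LHS: y^2 = 5^2 mod 53 = 25
RHS: x^3 + 38 x + 4 = 2^3 + 38*2 + 4 mod 53 = 35
LHS != RHS

No, not on the curve


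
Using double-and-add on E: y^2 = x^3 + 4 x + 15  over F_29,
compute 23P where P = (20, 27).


k = 23 = 10111_2 (binary, LSB first: 11101)
Double-and-add from P = (20, 27):
  bit 0 = 1: acc = O + (20, 27) = (20, 27)
  bit 1 = 1: acc = (20, 27) + (23, 6) = (6, 20)
  bit 2 = 1: acc = (6, 20) + (25, 14) = (3, 5)
  bit 3 = 0: acc unchanged = (3, 5)
  bit 4 = 1: acc = (3, 5) + (21, 15) = (25, 15)

23P = (25, 15)


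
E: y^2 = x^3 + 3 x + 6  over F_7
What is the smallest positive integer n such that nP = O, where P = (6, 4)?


Compute successive multiples of P until we hit O:
  1P = (6, 4)
  2P = (3, 0)
  3P = (6, 3)
  4P = O

ord(P) = 4


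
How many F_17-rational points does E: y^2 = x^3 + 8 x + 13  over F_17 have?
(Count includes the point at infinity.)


For each x in F_17, count y with y^2 = x^3 + 8 x + 13 mod 17:
  x = 0: RHS = 13, y in [8, 9]  -> 2 point(s)
  x = 3: RHS = 13, y in [8, 9]  -> 2 point(s)
  x = 5: RHS = 8, y in [5, 12]  -> 2 point(s)
  x = 7: RHS = 4, y in [2, 15]  -> 2 point(s)
  x = 9: RHS = 15, y in [7, 10]  -> 2 point(s)
  x = 11: RHS = 4, y in [2, 15]  -> 2 point(s)
  x = 12: RHS = 1, y in [1, 16]  -> 2 point(s)
  x = 13: RHS = 2, y in [6, 11]  -> 2 point(s)
  x = 14: RHS = 13, y in [8, 9]  -> 2 point(s)
  x = 16: RHS = 4, y in [2, 15]  -> 2 point(s)
Affine points: 20. Add the point at infinity: total = 21.

#E(F_17) = 21


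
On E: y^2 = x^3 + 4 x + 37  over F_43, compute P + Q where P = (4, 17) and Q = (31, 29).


P != Q, so use the chord formula.
s = (y2 - y1) / (x2 - x1) = (12) / (27) mod 43 = 10
x3 = s^2 - x1 - x2 mod 43 = 10^2 - 4 - 31 = 22
y3 = s (x1 - x3) - y1 mod 43 = 10 * (4 - 22) - 17 = 18

P + Q = (22, 18)


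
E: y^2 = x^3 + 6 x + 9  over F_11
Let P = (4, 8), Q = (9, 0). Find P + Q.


P != Q, so use the chord formula.
s = (y2 - y1) / (x2 - x1) = (3) / (5) mod 11 = 5
x3 = s^2 - x1 - x2 mod 11 = 5^2 - 4 - 9 = 1
y3 = s (x1 - x3) - y1 mod 11 = 5 * (4 - 1) - 8 = 7

P + Q = (1, 7)


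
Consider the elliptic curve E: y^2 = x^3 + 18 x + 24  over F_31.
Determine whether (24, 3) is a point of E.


Check whether y^2 = x^3 + 18 x + 24 (mod 31) for (x, y) = (24, 3).
LHS: y^2 = 3^2 mod 31 = 9
RHS: x^3 + 18 x + 24 = 24^3 + 18*24 + 24 mod 31 = 20
LHS != RHS

No, not on the curve
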